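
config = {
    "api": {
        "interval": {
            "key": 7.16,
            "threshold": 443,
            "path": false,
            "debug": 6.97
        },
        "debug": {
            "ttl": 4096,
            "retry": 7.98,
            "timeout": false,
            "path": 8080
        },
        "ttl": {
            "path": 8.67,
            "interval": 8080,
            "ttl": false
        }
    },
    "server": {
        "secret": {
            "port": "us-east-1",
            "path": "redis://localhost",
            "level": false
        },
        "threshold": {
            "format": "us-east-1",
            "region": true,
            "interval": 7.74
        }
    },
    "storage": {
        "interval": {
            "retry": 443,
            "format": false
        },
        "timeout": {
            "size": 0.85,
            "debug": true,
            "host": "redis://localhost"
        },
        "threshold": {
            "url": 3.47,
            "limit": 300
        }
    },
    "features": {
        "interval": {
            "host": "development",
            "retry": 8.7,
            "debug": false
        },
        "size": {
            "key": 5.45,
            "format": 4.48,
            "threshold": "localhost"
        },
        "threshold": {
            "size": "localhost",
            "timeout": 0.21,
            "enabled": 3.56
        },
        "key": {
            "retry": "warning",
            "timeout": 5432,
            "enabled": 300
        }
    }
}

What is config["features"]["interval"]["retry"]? 8.7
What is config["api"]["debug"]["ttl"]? 4096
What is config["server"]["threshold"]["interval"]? 7.74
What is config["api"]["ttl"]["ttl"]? False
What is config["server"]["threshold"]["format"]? "us-east-1"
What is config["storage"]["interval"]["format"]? False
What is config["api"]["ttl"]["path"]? 8.67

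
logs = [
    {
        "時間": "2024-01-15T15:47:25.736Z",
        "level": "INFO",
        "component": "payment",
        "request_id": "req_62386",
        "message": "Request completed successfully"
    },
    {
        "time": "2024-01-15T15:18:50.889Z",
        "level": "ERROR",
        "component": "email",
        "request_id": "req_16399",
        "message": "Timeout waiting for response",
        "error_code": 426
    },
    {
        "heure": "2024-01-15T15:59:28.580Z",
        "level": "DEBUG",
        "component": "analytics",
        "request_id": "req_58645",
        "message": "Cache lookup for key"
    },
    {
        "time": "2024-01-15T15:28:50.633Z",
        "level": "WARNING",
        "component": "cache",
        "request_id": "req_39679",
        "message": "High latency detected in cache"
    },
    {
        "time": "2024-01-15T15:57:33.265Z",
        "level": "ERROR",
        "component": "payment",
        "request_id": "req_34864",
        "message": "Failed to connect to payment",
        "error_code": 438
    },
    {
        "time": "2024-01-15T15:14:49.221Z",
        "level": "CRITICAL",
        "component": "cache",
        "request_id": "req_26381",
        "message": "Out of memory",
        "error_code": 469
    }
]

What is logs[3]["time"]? "2024-01-15T15:28:50.633Z"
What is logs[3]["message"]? "High latency detected in cache"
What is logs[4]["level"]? "ERROR"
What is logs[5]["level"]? "CRITICAL"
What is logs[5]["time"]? "2024-01-15T15:14:49.221Z"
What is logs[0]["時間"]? "2024-01-15T15:47:25.736Z"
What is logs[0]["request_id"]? "req_62386"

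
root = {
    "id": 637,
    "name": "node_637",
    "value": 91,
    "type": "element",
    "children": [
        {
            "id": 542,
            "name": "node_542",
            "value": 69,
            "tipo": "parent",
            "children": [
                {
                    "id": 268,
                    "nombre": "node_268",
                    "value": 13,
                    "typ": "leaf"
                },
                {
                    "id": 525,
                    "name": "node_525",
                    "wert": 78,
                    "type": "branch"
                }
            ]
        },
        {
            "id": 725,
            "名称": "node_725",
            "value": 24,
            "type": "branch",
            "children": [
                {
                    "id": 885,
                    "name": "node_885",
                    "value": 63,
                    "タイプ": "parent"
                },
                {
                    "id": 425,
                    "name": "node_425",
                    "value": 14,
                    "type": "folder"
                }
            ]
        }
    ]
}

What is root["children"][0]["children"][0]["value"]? 13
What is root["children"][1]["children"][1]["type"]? "folder"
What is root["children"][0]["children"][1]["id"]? 525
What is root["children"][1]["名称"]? "node_725"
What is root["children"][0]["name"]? "node_542"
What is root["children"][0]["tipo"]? "parent"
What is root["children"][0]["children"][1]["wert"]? 78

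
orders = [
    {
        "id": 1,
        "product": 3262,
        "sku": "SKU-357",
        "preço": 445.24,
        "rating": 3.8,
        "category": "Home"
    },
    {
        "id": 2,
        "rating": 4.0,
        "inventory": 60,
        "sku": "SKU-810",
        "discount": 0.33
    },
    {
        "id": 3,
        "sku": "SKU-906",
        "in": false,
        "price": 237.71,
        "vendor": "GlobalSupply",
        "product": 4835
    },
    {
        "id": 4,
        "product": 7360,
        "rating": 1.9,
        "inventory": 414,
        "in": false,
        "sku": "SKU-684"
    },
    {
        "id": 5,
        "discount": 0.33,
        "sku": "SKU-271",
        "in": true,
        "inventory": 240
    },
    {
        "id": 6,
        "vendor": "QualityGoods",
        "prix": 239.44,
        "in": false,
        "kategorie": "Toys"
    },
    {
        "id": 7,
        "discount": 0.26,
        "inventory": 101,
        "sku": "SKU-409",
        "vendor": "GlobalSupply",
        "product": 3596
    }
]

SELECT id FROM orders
[1, 2, 3, 4, 5, 6, 7]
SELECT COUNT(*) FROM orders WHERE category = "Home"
1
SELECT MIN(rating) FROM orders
1.9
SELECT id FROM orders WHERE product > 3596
[3, 4]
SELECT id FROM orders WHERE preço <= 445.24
[1]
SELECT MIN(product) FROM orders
3262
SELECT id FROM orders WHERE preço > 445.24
[]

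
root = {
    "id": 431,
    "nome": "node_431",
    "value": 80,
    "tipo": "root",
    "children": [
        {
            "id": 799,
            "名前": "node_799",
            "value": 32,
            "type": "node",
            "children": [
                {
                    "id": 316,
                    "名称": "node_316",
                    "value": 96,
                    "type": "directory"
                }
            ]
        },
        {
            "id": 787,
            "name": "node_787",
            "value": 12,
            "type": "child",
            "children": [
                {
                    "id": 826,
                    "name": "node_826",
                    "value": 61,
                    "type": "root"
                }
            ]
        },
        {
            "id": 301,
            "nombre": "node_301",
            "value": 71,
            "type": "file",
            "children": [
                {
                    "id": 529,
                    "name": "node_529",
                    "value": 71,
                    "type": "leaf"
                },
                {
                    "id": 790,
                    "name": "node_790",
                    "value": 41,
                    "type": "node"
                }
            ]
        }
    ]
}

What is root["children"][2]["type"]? "file"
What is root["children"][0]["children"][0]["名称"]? "node_316"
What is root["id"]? 431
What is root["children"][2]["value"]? 71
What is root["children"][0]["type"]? "node"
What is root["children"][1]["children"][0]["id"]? 826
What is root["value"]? 80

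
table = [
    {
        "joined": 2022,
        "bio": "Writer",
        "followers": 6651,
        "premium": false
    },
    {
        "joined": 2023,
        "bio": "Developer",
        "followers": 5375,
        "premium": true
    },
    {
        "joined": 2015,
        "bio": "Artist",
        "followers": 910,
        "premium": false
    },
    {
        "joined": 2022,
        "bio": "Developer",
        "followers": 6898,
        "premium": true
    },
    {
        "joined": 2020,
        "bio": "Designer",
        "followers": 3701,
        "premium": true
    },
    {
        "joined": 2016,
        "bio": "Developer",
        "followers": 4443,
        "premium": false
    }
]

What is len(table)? 6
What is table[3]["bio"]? "Developer"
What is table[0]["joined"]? 2022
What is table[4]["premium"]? True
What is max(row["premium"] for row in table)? True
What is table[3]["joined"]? 2022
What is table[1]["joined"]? 2023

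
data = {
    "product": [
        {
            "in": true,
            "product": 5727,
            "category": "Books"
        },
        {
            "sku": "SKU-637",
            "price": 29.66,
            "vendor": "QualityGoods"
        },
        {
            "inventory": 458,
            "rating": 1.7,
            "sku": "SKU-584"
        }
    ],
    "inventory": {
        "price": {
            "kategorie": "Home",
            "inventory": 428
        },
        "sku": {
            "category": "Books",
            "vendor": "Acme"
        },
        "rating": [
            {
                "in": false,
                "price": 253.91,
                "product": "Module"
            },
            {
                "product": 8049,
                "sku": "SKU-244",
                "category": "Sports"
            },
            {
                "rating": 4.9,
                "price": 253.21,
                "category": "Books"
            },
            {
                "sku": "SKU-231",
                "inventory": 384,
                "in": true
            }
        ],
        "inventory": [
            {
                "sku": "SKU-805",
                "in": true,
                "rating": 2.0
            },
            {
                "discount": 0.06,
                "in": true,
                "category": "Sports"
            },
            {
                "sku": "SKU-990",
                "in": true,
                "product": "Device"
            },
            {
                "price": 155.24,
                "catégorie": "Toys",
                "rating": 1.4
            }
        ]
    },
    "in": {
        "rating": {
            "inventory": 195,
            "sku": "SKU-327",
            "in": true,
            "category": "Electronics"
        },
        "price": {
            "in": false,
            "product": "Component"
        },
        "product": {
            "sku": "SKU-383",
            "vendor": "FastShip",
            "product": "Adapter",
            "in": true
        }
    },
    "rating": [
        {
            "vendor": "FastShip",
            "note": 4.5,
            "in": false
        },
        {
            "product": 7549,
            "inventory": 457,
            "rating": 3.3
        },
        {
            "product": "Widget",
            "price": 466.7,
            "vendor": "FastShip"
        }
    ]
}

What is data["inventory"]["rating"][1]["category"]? "Sports"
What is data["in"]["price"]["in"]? False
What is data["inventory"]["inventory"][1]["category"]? "Sports"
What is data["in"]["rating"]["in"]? True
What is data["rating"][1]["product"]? 7549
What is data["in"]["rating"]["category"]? "Electronics"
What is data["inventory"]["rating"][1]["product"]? 8049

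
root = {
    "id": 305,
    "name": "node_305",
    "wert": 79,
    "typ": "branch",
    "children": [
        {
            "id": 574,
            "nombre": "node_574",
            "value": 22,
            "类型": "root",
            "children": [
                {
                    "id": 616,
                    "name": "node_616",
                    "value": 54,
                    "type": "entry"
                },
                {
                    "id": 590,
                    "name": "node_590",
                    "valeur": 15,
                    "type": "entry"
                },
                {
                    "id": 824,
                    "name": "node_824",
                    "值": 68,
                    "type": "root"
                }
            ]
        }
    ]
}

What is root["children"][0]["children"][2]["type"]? "root"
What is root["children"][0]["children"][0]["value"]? 54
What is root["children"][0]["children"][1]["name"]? "node_590"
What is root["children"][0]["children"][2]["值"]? 68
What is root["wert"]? 79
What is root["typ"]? "branch"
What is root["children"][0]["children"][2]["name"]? "node_824"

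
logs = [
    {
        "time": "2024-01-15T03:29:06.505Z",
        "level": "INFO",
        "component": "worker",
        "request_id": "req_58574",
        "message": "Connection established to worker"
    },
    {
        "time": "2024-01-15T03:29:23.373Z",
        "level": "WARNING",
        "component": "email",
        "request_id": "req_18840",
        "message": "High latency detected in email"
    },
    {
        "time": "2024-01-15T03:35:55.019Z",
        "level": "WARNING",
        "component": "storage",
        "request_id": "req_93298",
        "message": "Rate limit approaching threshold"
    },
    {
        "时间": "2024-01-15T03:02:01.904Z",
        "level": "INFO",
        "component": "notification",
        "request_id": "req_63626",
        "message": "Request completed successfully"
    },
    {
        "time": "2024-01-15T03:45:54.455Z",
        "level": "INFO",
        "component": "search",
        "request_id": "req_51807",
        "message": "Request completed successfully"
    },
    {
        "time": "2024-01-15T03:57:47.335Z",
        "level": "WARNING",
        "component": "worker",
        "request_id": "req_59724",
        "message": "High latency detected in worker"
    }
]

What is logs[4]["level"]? "INFO"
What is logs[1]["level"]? "WARNING"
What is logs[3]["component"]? "notification"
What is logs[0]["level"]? "INFO"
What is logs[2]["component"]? "storage"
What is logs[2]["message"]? "Rate limit approaching threshold"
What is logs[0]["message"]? "Connection established to worker"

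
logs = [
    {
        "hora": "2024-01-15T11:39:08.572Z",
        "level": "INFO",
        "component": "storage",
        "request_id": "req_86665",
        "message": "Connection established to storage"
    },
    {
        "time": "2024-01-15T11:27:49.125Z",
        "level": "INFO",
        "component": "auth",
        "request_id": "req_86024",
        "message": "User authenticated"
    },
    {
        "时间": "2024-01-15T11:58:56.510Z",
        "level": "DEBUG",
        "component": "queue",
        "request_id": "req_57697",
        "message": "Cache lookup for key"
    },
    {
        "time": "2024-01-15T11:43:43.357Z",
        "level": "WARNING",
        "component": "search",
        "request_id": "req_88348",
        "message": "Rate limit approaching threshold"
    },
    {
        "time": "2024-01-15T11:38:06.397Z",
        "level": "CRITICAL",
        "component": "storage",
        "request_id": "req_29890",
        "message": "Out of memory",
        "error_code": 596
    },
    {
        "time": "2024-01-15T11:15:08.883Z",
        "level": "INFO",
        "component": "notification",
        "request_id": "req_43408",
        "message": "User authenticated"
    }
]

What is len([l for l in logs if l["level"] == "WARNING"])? 1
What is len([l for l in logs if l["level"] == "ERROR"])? 0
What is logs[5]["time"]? "2024-01-15T11:15:08.883Z"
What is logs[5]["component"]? "notification"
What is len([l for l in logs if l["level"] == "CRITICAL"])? 1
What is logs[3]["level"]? "WARNING"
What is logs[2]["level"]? "DEBUG"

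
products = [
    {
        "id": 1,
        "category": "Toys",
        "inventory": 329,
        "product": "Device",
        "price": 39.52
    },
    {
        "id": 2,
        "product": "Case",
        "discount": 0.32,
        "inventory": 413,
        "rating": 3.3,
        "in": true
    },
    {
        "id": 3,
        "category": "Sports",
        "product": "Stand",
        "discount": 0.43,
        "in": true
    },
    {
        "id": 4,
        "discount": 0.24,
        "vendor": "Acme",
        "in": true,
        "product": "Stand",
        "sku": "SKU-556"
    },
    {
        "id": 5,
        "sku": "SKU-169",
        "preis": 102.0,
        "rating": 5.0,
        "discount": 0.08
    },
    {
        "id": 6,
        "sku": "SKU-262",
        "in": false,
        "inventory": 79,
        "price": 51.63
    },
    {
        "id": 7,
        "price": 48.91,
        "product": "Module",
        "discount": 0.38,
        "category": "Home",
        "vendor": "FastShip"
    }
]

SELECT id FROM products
[1, 2, 3, 4, 5, 6, 7]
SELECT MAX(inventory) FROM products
413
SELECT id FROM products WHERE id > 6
[7]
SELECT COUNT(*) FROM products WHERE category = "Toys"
1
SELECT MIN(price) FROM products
39.52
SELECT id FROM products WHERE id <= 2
[1, 2]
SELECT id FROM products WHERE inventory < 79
[]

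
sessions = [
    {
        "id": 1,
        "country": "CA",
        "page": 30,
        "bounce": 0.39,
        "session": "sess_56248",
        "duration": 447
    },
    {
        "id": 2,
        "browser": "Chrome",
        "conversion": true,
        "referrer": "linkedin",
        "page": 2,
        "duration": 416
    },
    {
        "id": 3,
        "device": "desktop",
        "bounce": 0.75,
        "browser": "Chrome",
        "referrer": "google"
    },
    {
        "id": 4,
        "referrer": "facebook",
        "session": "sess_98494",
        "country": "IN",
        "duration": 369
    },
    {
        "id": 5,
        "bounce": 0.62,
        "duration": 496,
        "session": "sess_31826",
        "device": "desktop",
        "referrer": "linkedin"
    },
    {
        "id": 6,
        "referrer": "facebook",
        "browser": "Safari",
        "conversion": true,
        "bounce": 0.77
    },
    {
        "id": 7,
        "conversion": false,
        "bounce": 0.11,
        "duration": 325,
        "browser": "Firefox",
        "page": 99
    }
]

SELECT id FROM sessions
[1, 2, 3, 4, 5, 6, 7]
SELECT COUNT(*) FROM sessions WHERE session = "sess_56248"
1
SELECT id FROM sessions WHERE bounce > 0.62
[3, 6]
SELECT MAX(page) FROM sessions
99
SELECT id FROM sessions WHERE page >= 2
[1, 2, 7]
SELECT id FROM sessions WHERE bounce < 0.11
[]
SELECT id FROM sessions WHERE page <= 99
[1, 2, 7]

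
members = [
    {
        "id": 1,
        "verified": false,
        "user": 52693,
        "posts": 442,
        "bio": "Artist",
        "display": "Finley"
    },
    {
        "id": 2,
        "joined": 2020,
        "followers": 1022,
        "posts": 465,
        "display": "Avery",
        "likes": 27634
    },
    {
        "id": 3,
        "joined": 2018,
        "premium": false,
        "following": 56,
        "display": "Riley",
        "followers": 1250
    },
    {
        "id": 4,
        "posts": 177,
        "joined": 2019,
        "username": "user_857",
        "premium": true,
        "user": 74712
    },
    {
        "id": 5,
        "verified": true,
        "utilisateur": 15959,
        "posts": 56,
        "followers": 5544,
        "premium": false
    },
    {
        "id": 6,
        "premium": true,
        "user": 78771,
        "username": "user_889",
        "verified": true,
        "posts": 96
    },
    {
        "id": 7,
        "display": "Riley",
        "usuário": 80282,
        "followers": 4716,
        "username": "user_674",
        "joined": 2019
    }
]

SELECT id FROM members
[1, 2, 3, 4, 5, 6, 7]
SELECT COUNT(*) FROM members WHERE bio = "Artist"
1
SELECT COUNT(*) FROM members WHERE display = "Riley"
2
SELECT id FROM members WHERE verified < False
[]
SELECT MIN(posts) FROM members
56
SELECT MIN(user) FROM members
52693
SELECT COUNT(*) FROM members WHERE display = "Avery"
1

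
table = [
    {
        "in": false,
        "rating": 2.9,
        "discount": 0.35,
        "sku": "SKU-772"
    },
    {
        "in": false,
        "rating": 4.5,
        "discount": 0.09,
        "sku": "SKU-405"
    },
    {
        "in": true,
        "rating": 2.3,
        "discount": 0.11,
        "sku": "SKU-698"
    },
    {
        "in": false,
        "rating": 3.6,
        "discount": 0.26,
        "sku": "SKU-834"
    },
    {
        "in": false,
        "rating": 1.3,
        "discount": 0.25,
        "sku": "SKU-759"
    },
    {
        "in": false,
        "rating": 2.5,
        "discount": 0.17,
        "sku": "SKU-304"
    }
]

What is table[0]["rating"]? 2.9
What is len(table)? 6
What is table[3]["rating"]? 3.6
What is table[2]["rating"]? 2.3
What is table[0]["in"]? False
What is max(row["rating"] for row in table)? 4.5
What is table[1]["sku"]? "SKU-405"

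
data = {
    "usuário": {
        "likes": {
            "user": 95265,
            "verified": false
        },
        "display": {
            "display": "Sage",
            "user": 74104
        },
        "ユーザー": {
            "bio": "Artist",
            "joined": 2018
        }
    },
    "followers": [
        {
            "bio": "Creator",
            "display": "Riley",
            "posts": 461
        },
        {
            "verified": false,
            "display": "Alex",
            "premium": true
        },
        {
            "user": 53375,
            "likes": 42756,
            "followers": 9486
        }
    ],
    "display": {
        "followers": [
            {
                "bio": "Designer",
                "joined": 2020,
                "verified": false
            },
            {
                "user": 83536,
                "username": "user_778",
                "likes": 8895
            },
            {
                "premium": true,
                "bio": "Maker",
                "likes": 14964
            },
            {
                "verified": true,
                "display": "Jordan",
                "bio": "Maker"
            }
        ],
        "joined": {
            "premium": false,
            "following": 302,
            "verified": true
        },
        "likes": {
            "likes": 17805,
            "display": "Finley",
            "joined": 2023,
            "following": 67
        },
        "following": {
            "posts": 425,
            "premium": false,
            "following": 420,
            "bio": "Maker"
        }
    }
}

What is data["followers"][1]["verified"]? False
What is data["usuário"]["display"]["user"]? 74104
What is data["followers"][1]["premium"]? True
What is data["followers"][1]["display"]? "Alex"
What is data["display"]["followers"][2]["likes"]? 14964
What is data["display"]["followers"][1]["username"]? "user_778"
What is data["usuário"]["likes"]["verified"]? False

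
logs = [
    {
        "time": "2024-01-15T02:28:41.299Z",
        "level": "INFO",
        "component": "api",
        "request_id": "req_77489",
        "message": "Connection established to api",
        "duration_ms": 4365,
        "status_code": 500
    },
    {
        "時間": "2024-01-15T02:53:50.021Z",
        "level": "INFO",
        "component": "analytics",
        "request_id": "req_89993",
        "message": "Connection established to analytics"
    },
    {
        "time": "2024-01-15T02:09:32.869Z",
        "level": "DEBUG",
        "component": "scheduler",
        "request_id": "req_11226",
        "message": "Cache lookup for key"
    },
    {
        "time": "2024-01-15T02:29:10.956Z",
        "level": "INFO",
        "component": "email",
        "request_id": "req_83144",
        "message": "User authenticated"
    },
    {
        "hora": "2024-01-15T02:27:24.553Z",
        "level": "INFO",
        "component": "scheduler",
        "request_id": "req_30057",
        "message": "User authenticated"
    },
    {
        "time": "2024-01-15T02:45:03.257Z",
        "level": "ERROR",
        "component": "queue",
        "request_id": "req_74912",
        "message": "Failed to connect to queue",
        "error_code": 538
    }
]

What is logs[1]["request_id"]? "req_89993"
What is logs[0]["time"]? "2024-01-15T02:28:41.299Z"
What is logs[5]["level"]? "ERROR"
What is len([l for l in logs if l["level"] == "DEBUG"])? 1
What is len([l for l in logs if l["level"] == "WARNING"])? 0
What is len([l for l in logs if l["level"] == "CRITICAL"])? 0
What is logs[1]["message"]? "Connection established to analytics"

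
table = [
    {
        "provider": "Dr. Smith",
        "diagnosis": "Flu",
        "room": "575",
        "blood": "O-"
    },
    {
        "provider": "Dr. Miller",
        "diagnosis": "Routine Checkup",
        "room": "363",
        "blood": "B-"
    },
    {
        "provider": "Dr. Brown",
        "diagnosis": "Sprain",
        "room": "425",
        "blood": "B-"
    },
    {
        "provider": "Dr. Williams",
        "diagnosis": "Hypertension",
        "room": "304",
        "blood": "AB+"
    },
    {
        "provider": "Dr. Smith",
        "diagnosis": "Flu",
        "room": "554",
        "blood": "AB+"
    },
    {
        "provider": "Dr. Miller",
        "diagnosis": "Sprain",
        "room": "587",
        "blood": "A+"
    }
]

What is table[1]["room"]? "363"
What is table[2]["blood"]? "B-"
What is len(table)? 6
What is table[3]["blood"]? "AB+"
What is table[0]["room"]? "575"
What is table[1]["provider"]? "Dr. Miller"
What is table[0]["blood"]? "O-"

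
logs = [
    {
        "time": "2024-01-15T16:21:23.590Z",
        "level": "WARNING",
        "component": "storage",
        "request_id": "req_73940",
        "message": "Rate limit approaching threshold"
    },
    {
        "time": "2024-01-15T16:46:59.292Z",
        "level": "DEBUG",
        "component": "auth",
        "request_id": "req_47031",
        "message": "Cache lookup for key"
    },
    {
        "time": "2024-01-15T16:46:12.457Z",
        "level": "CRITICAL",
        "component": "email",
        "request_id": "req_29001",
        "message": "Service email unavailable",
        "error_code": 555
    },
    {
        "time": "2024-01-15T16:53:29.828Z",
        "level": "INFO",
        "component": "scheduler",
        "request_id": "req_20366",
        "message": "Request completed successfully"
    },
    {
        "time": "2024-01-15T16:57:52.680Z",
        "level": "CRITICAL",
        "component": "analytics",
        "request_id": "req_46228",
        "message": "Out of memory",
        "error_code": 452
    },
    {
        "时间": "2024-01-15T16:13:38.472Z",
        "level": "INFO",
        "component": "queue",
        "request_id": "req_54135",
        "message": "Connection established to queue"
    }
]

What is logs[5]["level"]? "INFO"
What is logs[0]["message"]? "Rate limit approaching threshold"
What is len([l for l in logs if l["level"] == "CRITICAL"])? 2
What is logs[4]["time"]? "2024-01-15T16:57:52.680Z"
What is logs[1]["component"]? "auth"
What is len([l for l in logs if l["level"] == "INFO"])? 2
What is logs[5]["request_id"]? "req_54135"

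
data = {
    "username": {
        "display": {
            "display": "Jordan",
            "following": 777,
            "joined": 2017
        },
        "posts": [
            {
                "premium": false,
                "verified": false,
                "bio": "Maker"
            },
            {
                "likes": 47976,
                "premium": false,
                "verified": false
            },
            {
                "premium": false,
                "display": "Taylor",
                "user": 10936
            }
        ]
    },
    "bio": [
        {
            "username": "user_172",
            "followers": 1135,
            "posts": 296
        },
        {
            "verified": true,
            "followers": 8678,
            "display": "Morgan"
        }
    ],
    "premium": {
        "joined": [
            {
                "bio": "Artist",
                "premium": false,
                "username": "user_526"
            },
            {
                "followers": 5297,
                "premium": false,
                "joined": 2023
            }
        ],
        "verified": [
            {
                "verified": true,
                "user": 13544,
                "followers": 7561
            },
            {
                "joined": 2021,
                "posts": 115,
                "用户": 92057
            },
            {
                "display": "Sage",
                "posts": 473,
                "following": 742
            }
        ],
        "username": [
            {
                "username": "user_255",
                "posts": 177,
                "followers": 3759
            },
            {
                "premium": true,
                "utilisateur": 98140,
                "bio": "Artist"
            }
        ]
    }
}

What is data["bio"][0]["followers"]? 1135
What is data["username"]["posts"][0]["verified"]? False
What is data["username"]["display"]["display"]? "Jordan"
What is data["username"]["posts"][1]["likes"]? 47976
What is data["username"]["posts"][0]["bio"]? "Maker"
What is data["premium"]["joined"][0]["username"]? "user_526"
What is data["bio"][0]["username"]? "user_172"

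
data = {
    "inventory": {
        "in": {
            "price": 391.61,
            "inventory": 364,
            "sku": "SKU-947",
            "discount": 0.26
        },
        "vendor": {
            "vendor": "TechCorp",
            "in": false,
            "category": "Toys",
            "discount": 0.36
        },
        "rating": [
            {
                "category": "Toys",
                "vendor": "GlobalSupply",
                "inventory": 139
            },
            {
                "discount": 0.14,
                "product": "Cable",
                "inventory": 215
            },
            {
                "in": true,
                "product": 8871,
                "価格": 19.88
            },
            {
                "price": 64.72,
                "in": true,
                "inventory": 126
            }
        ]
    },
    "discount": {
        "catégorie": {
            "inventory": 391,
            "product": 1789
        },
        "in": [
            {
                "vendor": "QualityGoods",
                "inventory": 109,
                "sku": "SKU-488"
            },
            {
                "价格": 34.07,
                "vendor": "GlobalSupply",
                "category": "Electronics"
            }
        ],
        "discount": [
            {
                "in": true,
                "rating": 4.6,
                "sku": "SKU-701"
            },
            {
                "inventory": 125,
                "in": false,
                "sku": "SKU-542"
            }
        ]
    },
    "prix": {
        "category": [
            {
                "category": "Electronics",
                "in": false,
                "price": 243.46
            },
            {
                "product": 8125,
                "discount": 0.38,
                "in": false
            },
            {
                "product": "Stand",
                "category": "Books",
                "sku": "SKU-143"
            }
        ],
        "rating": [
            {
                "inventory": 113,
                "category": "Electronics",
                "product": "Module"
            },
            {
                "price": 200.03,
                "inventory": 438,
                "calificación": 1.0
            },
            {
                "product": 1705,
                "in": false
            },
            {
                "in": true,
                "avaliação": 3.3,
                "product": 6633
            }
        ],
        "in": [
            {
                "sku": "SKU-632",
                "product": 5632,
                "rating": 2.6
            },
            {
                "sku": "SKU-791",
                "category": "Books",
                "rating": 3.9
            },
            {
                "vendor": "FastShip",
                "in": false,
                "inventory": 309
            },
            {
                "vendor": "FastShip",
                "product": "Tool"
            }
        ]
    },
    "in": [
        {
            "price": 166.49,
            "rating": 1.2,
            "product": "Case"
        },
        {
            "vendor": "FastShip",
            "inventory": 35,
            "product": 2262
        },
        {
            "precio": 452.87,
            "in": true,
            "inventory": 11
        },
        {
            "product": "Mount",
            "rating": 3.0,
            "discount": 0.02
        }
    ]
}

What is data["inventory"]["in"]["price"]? 391.61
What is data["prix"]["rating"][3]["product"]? 6633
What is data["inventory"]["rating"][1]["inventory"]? 215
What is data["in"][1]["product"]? 2262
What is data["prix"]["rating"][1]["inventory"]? 438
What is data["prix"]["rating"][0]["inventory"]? 113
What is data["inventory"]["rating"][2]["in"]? True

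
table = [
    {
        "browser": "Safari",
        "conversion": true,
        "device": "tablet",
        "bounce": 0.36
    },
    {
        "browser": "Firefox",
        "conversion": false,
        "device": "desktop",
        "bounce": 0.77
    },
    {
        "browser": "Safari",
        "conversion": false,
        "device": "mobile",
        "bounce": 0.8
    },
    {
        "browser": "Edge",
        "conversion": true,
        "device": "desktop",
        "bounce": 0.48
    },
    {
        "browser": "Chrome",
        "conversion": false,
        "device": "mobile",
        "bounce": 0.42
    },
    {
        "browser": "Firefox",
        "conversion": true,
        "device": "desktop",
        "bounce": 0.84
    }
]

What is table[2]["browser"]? "Safari"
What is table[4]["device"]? "mobile"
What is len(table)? 6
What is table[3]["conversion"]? True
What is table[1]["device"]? "desktop"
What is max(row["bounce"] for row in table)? 0.84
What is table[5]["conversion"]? True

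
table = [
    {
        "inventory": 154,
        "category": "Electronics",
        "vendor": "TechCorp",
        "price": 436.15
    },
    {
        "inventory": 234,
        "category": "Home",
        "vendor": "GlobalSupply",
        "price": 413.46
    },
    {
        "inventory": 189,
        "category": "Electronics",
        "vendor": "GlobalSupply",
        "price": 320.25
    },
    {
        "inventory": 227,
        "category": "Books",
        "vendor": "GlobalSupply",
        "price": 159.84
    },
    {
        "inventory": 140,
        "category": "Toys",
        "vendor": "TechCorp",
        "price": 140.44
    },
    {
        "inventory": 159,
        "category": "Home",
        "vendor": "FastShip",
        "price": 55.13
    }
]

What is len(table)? 6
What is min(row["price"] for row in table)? 55.13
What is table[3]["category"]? "Books"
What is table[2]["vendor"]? "GlobalSupply"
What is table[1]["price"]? 413.46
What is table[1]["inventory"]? 234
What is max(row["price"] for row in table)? 436.15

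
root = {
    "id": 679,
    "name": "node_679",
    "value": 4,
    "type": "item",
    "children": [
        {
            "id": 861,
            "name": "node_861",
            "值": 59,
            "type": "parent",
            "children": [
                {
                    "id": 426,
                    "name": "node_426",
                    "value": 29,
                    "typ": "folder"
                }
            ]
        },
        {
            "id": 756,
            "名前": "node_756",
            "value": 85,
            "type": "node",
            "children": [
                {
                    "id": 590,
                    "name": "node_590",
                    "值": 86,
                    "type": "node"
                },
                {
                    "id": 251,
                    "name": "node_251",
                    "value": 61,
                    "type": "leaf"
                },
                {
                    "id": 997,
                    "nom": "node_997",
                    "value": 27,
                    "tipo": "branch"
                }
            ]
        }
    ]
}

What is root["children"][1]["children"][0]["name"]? "node_590"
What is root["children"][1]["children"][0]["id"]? 590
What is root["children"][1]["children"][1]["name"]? "node_251"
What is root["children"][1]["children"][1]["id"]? 251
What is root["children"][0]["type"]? "parent"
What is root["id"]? 679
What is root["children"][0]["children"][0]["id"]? 426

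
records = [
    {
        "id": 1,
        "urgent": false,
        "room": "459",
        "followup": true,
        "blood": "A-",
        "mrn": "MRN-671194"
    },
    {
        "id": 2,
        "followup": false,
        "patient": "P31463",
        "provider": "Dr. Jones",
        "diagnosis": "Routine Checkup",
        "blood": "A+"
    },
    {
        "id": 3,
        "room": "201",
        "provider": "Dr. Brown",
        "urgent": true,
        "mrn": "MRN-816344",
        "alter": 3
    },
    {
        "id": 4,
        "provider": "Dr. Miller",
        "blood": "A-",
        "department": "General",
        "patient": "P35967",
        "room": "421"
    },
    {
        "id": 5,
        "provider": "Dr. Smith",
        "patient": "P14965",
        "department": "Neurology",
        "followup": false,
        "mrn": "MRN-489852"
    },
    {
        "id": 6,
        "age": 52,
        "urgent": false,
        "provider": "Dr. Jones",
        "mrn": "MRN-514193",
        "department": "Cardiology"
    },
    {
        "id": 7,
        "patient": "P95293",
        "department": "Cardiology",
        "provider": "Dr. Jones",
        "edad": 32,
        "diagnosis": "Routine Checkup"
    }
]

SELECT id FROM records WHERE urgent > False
[3]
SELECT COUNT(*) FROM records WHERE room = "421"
1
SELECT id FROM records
[1, 2, 3, 4, 5, 6, 7]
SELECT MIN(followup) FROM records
False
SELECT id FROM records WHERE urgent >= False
[1, 3, 6]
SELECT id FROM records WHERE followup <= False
[2, 5]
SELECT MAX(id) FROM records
7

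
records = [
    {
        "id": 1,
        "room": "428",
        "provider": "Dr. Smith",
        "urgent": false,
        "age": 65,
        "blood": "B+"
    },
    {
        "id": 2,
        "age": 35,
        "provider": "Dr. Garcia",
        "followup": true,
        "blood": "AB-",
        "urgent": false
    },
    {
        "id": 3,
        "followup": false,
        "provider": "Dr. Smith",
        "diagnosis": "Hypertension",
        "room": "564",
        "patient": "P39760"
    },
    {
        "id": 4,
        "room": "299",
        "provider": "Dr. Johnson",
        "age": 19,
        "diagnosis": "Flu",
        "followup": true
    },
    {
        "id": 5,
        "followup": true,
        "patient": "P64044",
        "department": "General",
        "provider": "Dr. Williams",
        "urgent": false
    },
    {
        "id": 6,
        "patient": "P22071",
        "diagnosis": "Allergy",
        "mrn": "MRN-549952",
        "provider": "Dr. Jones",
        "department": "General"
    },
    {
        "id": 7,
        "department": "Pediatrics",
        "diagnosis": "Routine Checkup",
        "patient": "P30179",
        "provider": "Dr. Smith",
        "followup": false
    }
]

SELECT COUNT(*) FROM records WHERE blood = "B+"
1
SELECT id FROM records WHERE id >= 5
[5, 6, 7]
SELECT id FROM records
[1, 2, 3, 4, 5, 6, 7]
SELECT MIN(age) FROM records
19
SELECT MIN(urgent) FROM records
False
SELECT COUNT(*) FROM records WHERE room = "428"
1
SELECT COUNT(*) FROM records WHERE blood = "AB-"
1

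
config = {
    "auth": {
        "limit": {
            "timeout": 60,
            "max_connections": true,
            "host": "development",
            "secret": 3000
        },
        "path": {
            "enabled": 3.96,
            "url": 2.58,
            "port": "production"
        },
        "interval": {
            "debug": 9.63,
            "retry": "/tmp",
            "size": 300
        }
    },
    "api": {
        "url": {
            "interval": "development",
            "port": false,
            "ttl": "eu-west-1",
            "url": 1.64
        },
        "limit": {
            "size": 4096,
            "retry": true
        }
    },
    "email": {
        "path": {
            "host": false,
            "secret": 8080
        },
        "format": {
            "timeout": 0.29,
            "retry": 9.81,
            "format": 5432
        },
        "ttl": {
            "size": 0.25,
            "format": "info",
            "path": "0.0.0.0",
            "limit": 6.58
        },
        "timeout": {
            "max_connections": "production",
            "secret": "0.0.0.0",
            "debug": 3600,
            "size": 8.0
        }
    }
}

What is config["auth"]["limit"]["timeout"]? 60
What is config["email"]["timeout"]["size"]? 8.0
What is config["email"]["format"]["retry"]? 9.81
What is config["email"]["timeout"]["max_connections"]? "production"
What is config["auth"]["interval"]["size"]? 300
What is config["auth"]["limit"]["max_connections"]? True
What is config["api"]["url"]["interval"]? "development"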